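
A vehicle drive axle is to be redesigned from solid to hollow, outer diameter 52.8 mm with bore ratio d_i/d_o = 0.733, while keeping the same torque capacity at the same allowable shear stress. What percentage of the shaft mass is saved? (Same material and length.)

41.9 %

Equal τ_max and T ⇒ the solid shaft needs d_s³ = d_o³(1−k⁴), so d_s = 52.8·(1−0.733⁴)^(1/3) = 47.13 mm.
Area ratio A_h/A_s = d_o²(1−k²)/d_s² = (1−k²)/(1−k⁴)^(2/3) = 0.5807.
Mass saving = 1 − 0.5807 = 41.9 %.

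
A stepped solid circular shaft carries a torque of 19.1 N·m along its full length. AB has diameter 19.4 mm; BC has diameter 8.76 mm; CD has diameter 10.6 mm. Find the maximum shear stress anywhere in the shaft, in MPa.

Under the same torque, τ_max = 16T/(πd³) is largest where d is smallest — segment BC (d = 8.76 mm).
τ_max = 16·19.10/(π·(0.00876)³) = 1.447×10^8 Pa.

145 MPa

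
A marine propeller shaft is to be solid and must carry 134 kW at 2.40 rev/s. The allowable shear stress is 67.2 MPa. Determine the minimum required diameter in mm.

ω = 2π·2.40 = 15.08 rad/s, so T = P/ω = 134×10³ / 15.08 = 8886 N·m.
For a solid shaft τ_max = 16T/(πd³), so d = (16T/(π τ_allow))^(1/3) = (16·8886/(π·6.72×10^7))^(1/3) = 0.08765 m.

87.7 mm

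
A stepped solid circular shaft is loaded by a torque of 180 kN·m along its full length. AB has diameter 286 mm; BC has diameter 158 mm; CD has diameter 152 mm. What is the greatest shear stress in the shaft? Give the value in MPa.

261 MPa

Under the same torque, τ_max = 16T/(πd³) is largest where d is smallest — segment CD (d = 152 mm).
τ_max = 16·180000/(π·(0.152)³) = 2.610×10^8 Pa.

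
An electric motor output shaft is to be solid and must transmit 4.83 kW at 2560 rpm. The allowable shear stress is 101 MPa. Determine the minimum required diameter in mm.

ω = 2π·2560/60 = 268.1 rad/s, so T = P/ω = 4.83×10³ / 268.1 = 18.02 N·m.
For a solid shaft τ_max = 16T/(πd³), so d = (16T/(π τ_allow))^(1/3) = (16·18.02/(π·1.01×10^8))^(1/3) = 0.009685 m.

9.69 mm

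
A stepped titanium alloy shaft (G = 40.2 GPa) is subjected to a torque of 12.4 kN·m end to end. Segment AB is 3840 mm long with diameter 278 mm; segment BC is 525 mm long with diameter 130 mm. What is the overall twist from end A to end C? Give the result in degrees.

J_AB = π(0.278)⁴/32 = 5.86×10^-4 m⁴; J_BC = π(0.130)⁴/32 = 2.80×10^-5 m⁴.
θ = (T/G)·Σ L_i/J_i = (12400/40.2×10⁹)·(3.84/5.86×10^-4 + 0.525/2.80×10^-5) = 7.795×10^-3 rad.

0.447°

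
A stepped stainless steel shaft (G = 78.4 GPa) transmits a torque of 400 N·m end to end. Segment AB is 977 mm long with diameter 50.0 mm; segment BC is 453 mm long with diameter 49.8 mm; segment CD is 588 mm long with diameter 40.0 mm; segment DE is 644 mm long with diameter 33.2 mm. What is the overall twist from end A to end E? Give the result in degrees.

J_AB = π(0.0500)⁴/32 = 6.14×10^-7 m⁴; J_BC = π(0.0498)⁴/32 = 6.04×10^-7 m⁴; J_CD = π(0.0400)⁴/32 = 2.51×10^-7 m⁴; J_DE = π(0.0332)⁴/32 = 1.19×10^-7 m⁴.
θ = (T/G)·Σ L_i/J_i = (400.0/78.4×10⁹)·(0.977/6.14×10^-7 + 0.453/6.04×10^-7 + 0.588/2.51×10^-7 + 0.644/1.19×10^-7) = 0.05144 rad.

2.95°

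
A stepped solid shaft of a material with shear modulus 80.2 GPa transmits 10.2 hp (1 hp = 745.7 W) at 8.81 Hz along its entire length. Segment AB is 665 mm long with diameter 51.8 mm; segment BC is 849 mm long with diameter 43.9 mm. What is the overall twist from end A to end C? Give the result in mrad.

ω = 2π·8.81 = 55.35 rad/s, so T = P/ω = 10.2×745.7 / 55.35 = 137.4 N·m.
J_AB = π(0.0518)⁴/32 = 7.07×10^-7 m⁴; J_BC = π(0.0439)⁴/32 = 3.65×10^-7 m⁴.
θ = (T/G)·Σ L_i/J_i = (137.4/80.2×10⁹)·(0.665/7.07×10^-7 + 0.849/3.65×10^-7) = 5.601×10^-3 rad.

5.60 mrad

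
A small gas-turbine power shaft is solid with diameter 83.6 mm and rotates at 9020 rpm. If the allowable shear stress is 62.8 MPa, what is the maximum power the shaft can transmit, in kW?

J = πd⁴/32 = π(0.0836)⁴/32 = 4.795×10^-6 m⁴.
T_max = τ_allow·J/r = 6.28×10^7 × 4.795×10^-6 / 0.0418 = 7205 N·m.
ω = 2π·9020/60 = 944.6 rad/s, so P_max = T_max·ω = 6.805×10^6 W.

6810 kW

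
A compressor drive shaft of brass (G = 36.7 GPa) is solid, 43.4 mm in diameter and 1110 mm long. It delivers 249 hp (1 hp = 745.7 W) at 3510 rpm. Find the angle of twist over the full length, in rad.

0.0439 rad

ω = 2π·3510/60 = 367.6 rad/s, so T = P/ω = 249×745.7 / 367.6 = 505.2 N·m.
J = πd⁴/32 = π(0.0434)⁴/32 = 3.483×10^-7 m⁴.
θ = T·L/(G·J) = 505.2 × 1.11 / (36.7×10⁹ × 3.483×10^-7) = 0.04387 rad.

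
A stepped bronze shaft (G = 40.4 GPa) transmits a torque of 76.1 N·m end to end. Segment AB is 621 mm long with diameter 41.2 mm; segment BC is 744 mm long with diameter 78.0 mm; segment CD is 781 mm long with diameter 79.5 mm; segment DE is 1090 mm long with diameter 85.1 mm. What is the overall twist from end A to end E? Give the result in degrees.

J_AB = π(0.0412)⁴/32 = 2.83×10^-7 m⁴; J_BC = π(0.0780)⁴/32 = 3.63×10^-6 m⁴; J_CD = π(0.0795)⁴/32 = 3.92×10^-6 m⁴; J_DE = π(0.0851)⁴/32 = 5.15×10^-6 m⁴.
θ = (T/G)·Σ L_i/J_i = (76.10/40.4×10⁹)·(0.621/2.83×10^-7 + 0.744/3.63×10^-6 + 0.781/3.92×10^-6 + 1.09/5.15×10^-6) = 5.295×10^-3 rad.

0.303°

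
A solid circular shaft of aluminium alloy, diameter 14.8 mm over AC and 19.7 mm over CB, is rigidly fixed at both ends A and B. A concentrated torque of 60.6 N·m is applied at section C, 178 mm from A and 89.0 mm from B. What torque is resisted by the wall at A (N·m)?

Compatibility: T_A·a/J_AC = T_B·b/J_CB with T_A + T_B = T₀.
J_AC = 4.71×10^-9 m⁴, J_CB = 1.48×10^-8 m⁴, so T_A = T₀·(J_AC/a)/((J_AC/a)+(J_CB/b)) = 8.326 N·m, T_B = 52.27 N·m.

8.33 N·m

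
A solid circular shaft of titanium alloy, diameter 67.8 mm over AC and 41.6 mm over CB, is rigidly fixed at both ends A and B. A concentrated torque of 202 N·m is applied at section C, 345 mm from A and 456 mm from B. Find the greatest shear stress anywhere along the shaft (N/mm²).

2.98 N/mm²

Compatibility: T_A·a/J_AC = T_B·b/J_CB with T_A + T_B = T₀.
J_AC = 2.07×10^-6 m⁴, J_CB = 2.94×10^-7 m⁴, so T_A = T₀·(J_AC/a)/((J_AC/a)+(J_CB/b)) = 182.4 N·m, T_B = 19.56 N·m.
τ in each portion: τ_AC = 2.98×10^6 Pa, τ_CB = 1.38×10^6 Pa; maximum is in AC.
τ_max = T_AC·r/J = 182.4·0.0339/2.07×10^-6 = 2.981×10^6 Pa.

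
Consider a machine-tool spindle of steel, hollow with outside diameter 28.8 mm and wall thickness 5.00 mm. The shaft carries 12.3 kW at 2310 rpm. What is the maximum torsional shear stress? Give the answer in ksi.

ω = 2π·2310/60 = 241.9 rad/s, so T = P/ω = 12.3×10³ / 241.9 = 50.85 N·m.
J = π(d_o⁴ − d_i⁴)/32 = π(0.0288⁴ − 0.0188⁴)/32 = 5.528×10^-8 m⁴.
τ_max = T·r/J = 50.85 × 0.0144 / 5.528×10^-8 = 1.325×10^7 Pa.

1.92 ksi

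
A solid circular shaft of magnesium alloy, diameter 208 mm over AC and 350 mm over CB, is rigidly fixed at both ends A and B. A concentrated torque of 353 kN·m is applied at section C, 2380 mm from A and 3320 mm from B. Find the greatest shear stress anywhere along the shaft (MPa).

Compatibility: T_A·a/J_AC = T_B·b/J_CB with T_A + T_B = T₀.
J_AC = 1.84×10^-4 m⁴, J_CB = 1.47×10^-3 m⁴, so T_A = T₀·(J_AC/a)/((J_AC/a)+(J_CB/b)) = 52320 N·m, T_B = 300700 N·m.
τ in each portion: τ_AC = 2.96×10^7 Pa, τ_CB = 3.57×10^7 Pa; maximum is in CB.
τ_max = T_CB·r/J = 300700·0.175/1.47×10^-3 = 3.572×10^7 Pa.

35.7 MPa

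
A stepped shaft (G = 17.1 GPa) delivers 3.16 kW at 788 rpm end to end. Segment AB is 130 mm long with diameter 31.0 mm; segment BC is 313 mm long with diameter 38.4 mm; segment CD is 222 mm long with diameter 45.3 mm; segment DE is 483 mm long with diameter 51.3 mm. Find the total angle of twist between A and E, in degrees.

ω = 2π·788/60 = 82.52 rad/s, so T = P/ω = 3.16×10³ / 82.52 = 38.29 N·m.
J_AB = π(0.0310)⁴/32 = 9.07×10^-8 m⁴; J_BC = π(0.0384)⁴/32 = 2.13×10^-7 m⁴; J_CD = π(0.0453)⁴/32 = 4.13×10^-7 m⁴; J_DE = π(0.0513)⁴/32 = 6.80×10^-7 m⁴.
θ = (T/G)·Σ L_i/J_i = (38.29/17.1×10⁹)·(0.130/9.07×10^-8 + 0.313/2.13×10^-7 + 0.222/4.13×10^-7 + 0.483/6.80×10^-7) = 9.288×10^-3 rad.

0.532°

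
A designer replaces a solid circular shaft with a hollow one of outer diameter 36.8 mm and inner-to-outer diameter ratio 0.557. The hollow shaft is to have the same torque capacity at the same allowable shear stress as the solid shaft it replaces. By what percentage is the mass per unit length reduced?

26.2 %

Equal τ_max and T ⇒ the solid shaft needs d_s³ = d_o³(1−k⁴), so d_s = 36.8·(1−0.557⁴)^(1/3) = 35.58 mm.
Area ratio A_h/A_s = d_o²(1−k²)/d_s² = (1−k²)/(1−k⁴)^(2/3) = 0.7379.
Mass saving = 1 − 0.7379 = 26.2 %.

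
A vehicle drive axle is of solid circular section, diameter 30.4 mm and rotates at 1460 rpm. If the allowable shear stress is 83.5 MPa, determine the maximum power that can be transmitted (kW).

70.4 kW

J = πd⁴/32 = π(0.0304)⁴/32 = 8.385×10^-8 m⁴.
T_max = τ_allow·J/r = 8.35×10^7 × 8.385×10^-8 / 0.0152 = 460.6 N·m.
ω = 2π·1460/60 = 152.9 rad/s, so P_max = T_max·ω = 7.042×10^4 W.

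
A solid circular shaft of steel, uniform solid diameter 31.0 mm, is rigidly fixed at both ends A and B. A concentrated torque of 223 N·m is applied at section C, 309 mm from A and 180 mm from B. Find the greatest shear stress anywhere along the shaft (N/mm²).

With uniform GJ and both ends fixed, compatibility θ_AC = θ_CB gives T_A·a = T_B·b, together with T_A + T_B = T₀.
T_A = T₀·b/(a+b) = 223.0·180/489.0 = 82.09 N·m; T_B = 140.9 N·m.
τ in each portion: τ_AC = 1.40×10^7 Pa, τ_CB = 2.41×10^7 Pa; maximum is in CB.
τ_max = T_CB·r/J = 140.9·0.0155/9.07×10^-8 = 2.409×10^7 Pa.

24.1 N/mm²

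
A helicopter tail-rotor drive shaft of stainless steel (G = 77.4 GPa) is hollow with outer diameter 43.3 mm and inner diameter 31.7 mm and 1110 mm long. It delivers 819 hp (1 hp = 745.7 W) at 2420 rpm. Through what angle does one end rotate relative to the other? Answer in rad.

0.141 rad

ω = 2π·2420/60 = 253.4 rad/s, so T = P/ω = 819×745.7 / 253.4 = 2410 N·m.
J = π(d_o⁴ − d_i⁴)/32 = π(0.0433⁴ − 0.0317⁴)/32 = 2.460×10^-7 m⁴.
θ = T·L/(G·J) = 2410 × 1.11 / (77.4×10⁹ × 2.460×10^-7) = 0.1405 rad.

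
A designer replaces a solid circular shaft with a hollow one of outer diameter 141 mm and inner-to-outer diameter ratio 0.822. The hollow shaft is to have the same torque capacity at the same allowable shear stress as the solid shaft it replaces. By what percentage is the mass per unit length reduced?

51.3 %

Equal τ_max and T ⇒ the solid shaft needs d_s³ = d_o³(1−k⁴), so d_s = 141·(1−0.822⁴)^(1/3) = 115.1 mm.
Area ratio A_h/A_s = d_o²(1−k²)/d_s² = (1−k²)/(1−k⁴)^(2/3) = 0.4870.
Mass saving = 1 − 0.4870 = 51.3 %.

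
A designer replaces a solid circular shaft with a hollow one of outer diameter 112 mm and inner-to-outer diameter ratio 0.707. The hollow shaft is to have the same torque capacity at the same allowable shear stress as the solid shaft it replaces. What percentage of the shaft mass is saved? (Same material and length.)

39.4 %

Equal τ_max and T ⇒ the solid shaft needs d_s³ = d_o³(1−k⁴), so d_s = 112·(1−0.707⁴)^(1/3) = 101.8 mm.
Area ratio A_h/A_s = d_o²(1−k²)/d_s² = (1−k²)/(1−k⁴)^(2/3) = 0.6058.
Mass saving = 1 − 0.6058 = 39.4 %.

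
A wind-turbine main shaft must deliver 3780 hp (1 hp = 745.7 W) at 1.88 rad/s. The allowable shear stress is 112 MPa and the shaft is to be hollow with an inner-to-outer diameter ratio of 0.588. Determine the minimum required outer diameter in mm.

426 mm

ω = 1.88 rad/s, so T = P/ω = 3780×745.7 / 1.880 = 1.499e6 N·m.
For a hollow shaft with d_i/d_o = 0.588: τ_max = 16T/(π d_o³ (1−k⁴)), so d_o = [16T/(π τ_allow (1−k⁴))]^(1/3) = [16·1.499e6/(π·1.12×10^8·0.8805)]^(1/3) = 0.4262 m.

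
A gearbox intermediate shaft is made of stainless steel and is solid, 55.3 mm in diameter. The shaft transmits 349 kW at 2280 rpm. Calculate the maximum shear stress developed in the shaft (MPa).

ω = 2π·2280/60 = 238.8 rad/s, so T = P/ω = 349×10³ / 238.8 = 1462 N·m.
J = πd⁴/32 = π(0.0553)⁴/32 = 9.181×10^-7 m⁴.
τ_max = T·r/J = 1462 × 0.0276 / 9.181×10^-7 = 4.402×10^7 Pa.

44.0 MPa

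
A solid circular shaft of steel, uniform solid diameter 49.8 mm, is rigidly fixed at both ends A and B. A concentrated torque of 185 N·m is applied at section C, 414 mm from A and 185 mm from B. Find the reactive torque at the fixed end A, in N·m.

57.1 N·m

With uniform GJ and both ends fixed, compatibility θ_AC = θ_CB gives T_A·a = T_B·b, together with T_A + T_B = T₀.
T_A = T₀·b/(a+b) = 185.0·185/599.0 = 57.14 N·m; T_B = 127.9 N·m.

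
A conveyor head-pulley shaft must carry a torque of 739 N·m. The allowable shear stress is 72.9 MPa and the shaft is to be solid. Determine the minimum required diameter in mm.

For a solid shaft τ_max = 16T/(πd³), so d = (16T/(π τ_allow))^(1/3) = (16·739.0/(π·7.29×10^7))^(1/3) = 0.03724 m.

37.2 mm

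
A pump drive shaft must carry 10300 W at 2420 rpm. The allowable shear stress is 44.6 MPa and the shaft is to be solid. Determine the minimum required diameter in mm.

16.7 mm

ω = 2π·2420/60 = 253.4 rad/s, so T = P/ω = 10300 / 253.4 = 40.64 N·m.
For a solid shaft τ_max = 16T/(πd³), so d = (16T/(π τ_allow))^(1/3) = (16·40.64/(π·4.46×10^7))^(1/3) = 0.01668 m.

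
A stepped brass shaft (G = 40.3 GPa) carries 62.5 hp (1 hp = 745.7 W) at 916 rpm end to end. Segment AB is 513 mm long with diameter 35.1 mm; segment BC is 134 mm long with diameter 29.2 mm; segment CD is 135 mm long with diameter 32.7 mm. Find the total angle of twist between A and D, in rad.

0.0786 rad

ω = 2π·916/60 = 95.92 rad/s, so T = P/ω = 62.5×745.7 / 95.92 = 485.9 N·m.
J_AB = π(0.0351)⁴/32 = 1.49×10^-7 m⁴; J_BC = π(0.0292)⁴/32 = 7.14×10^-8 m⁴; J_CD = π(0.0327)⁴/32 = 1.12×10^-7 m⁴.
θ = (T/G)·Σ L_i/J_i = (485.9/40.3×10⁹)·(0.513/1.49×10^-7 + 0.134/7.14×10^-8 + 0.135/1.12×10^-7) = 0.07864 rad.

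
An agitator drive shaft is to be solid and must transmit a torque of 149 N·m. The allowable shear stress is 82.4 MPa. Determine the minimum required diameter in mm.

For a solid shaft τ_max = 16T/(πd³), so d = (16T/(π τ_allow))^(1/3) = (16·149.0/(π·8.24×10^7))^(1/3) = 0.02096 m.

21.0 mm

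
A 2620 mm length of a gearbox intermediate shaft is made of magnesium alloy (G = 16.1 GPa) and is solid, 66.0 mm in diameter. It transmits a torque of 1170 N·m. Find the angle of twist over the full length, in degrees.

5.86°

J = πd⁴/32 = π(0.0660)⁴/32 = 1.863×10^-6 m⁴.
θ = T·L/(G·J) = 1170 × 2.62 / (16.1×10⁹ × 1.863×10^-6) = 0.1022 rad.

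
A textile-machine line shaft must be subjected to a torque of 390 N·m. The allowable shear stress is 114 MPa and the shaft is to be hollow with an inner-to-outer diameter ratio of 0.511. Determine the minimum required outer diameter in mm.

For a hollow shaft with d_i/d_o = 0.511: τ_max = 16T/(π d_o³ (1−k⁴)), so d_o = [16T/(π τ_allow (1−k⁴))]^(1/3) = [16·390.0/(π·1.14×10^8·0.9318)]^(1/3) = 0.02654 m.

26.5 mm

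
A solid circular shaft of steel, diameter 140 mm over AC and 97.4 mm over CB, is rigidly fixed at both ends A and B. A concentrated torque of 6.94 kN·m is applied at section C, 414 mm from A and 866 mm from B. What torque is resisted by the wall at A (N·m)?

Compatibility: T_A·a/J_AC = T_B·b/J_CB with T_A + T_B = T₀.
J_AC = 3.77×10^-5 m⁴, J_CB = 8.84×10^-6 m⁴, so T_A = T₀·(J_AC/a)/((J_AC/a)+(J_CB/b)) = 6241 N·m, T_B = 699.0 N·m.

6240 N·m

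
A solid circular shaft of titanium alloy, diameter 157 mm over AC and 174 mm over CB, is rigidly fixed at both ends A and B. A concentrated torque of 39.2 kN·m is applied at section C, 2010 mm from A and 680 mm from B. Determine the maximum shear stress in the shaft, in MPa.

Compatibility: T_A·a/J_AC = T_B·b/J_CB with T_A + T_B = T₀.
J_AC = 5.96×10^-5 m⁴, J_CB = 9.00×10^-5 m⁴, so T_A = T₀·(J_AC/a)/((J_AC/a)+(J_CB/b)) = 7180 N·m, T_B = 32020 N·m.
τ in each portion: τ_AC = 9.45×10^6 Pa, τ_CB = 3.10×10^7 Pa; maximum is in CB.
τ_max = T_CB·r/J = 32020·0.0870/9.00×10^-5 = 3.096×10^7 Pa.

31.0 MPa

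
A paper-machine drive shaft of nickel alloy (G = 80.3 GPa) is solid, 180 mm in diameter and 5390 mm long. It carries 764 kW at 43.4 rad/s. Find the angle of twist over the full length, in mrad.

ω = 43.4 rad/s, so T = P/ω = 764×10³ / 43.40 = 17600 N·m.
J = πd⁴/32 = π(0.180)⁴/32 = 1.031×10^-4 m⁴.
θ = T·L/(G·J) = 17600 × 5.39 / (80.3×10⁹ × 1.031×10^-4) = 0.01147 rad.

11.5 mrad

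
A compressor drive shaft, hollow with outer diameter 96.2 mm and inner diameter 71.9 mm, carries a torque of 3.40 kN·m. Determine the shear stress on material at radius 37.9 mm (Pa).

J = π(d_o⁴ − d_i⁴)/32 = π(0.0962⁴ − 0.0719⁴)/32 = 5.784×10^-6 m⁴.
Shear stress varies linearly with radius: τ = T·r/J = 3400 × 0.0379 / 5.784×10^-6 = 2.228×10^7 Pa.

2.23e7 Pa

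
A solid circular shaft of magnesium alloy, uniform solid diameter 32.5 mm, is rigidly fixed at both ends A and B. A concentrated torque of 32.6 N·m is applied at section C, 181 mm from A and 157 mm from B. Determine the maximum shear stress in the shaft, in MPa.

2.59 MPa

With uniform GJ and both ends fixed, compatibility θ_AC = θ_CB gives T_A·a = T_B·b, together with T_A + T_B = T₀.
T_A = T₀·b/(a+b) = 32.60·157/338.0 = 15.14 N·m; T_B = 17.46 N·m.
τ in each portion: τ_AC = 2.25×10^6 Pa, τ_CB = 2.59×10^6 Pa; maximum is in CB.
τ_max = T_CB·r/J = 17.46·0.0163/1.10×10^-7 = 2.590×10^6 Pa.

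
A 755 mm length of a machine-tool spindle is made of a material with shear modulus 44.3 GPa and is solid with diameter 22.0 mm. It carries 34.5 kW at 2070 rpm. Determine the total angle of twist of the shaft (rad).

0.118 rad

ω = 2π·2070/60 = 216.8 rad/s, so T = P/ω = 34.5×10³ / 216.8 = 159.2 N·m.
J = πd⁴/32 = π(0.0220)⁴/32 = 2.300×10^-8 m⁴.
θ = T·L/(G·J) = 159.2 × 0.755 / (44.3×10⁹ × 2.300×10^-8) = 0.1179 rad.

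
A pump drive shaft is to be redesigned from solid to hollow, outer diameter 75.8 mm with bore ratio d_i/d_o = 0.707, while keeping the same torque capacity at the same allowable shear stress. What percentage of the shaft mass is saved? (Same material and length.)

Equal τ_max and T ⇒ the solid shaft needs d_s³ = d_o³(1−k⁴), so d_s = 75.8·(1−0.707⁴)^(1/3) = 68.87 mm.
Area ratio A_h/A_s = d_o²(1−k²)/d_s² = (1−k²)/(1−k⁴)^(2/3) = 0.6058.
Mass saving = 1 − 0.6058 = 39.4 %.

39.4 %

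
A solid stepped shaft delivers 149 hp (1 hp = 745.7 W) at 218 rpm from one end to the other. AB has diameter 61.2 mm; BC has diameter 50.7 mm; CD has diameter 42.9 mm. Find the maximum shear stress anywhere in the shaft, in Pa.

3.14e8 Pa

ω = 2π·218/60 = 22.83 rad/s, so T = P/ω = 149×745.7 / 22.83 = 4867 N·m.
Under the same torque, τ_max = 16T/(πd³) is largest where d is smallest — segment CD (d = 42.9 mm).
τ_max = 16·4867/(π·(0.0429)³) = 3.140×10^8 Pa.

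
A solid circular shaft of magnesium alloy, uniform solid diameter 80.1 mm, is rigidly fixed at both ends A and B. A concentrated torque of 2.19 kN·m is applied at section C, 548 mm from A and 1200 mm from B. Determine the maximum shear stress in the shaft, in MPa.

14.9 MPa

With uniform GJ and both ends fixed, compatibility θ_AC = θ_CB gives T_A·a = T_B·b, together with T_A + T_B = T₀.
T_A = T₀·b/(a+b) = 2190·1200/1748 = 1503 N·m; T_B = 686.6 N·m.
τ in each portion: τ_AC = 1.49×10^7 Pa, τ_CB = 6.80×10^6 Pa; maximum is in AC.
τ_max = T_AC·r/J = 1503·0.0400/4.04×10^-6 = 1.490×10^7 Pa.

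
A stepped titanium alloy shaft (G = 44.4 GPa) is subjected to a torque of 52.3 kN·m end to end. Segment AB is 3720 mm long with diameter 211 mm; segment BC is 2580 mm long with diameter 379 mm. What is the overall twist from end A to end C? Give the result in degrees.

J_AB = π(0.211)⁴/32 = 1.95×10^-4 m⁴; J_BC = π(0.379)⁴/32 = 2.03×10^-3 m⁴.
θ = (T/G)·Σ L_i/J_i = (52300/44.4×10⁹)·(3.72/1.95×10^-4 + 2.58/2.03×10^-3) = 0.02402 rad.

1.38°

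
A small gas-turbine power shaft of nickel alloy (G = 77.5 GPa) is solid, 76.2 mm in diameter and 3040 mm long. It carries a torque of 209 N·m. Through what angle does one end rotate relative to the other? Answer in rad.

0.00248 rad

J = πd⁴/32 = π(0.0762)⁴/32 = 3.310×10^-6 m⁴.
θ = T·L/(G·J) = 209.0 × 3.04 / (77.5×10⁹ × 3.310×10^-6) = 2.477×10^-3 rad.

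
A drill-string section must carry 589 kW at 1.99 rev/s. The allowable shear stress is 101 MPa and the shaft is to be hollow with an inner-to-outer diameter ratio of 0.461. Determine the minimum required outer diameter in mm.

135 mm

ω = 2π·1.99 = 12.50 rad/s, so T = P/ω = 589×10³ / 12.50 = 47110 N·m.
For a hollow shaft with d_i/d_o = 0.461: τ_max = 16T/(π d_o³ (1−k⁴)), so d_o = [16T/(π τ_allow (1−k⁴))]^(1/3) = [16·47110/(π·1.01×10^8·0.9548)]^(1/3) = 0.1355 m.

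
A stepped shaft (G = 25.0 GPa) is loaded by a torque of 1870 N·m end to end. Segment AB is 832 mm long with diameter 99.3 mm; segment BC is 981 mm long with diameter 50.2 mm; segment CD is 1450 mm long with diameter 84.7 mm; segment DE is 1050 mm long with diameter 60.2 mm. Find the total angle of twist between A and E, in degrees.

J_AB = π(0.0993)⁴/32 = 9.55×10^-6 m⁴; J_BC = π(0.0502)⁴/32 = 6.23×10^-7 m⁴; J_CD = π(0.0847)⁴/32 = 5.05×10^-6 m⁴; J_DE = π(0.0602)⁴/32 = 1.29×10^-6 m⁴.
θ = (T/G)·Σ L_i/J_i = (1870/25.0×10⁹)·(0.832/9.55×10^-6 + 0.981/6.23×10^-7 + 1.45/5.05×10^-6 + 1.05/1.29×10^-6) = 0.2066 rad.

11.8°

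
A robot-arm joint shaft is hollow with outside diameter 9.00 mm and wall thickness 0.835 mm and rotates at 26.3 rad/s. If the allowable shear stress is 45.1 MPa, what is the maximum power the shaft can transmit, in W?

95.1 W

J = π(d_o⁴ − d_i⁴)/32 = π(0.00900⁴ − 0.00733⁴)/32 = 3.607×10^-10 m⁴.
T_max = τ_allow·J/r = 4.51×10^7 × 3.607×10^-10 / 0.00450 = 3.615 N·m.
ω = 26.3 rad/s, so P_max = T_max·ω = 95.08 W.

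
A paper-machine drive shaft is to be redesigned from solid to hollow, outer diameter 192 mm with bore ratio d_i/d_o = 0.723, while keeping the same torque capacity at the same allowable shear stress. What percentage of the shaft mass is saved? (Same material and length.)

Equal τ_max and T ⇒ the solid shaft needs d_s³ = d_o³(1−k⁴), so d_s = 192·(1−0.723⁴)^(1/3) = 172.6 mm.
Area ratio A_h/A_s = d_o²(1−k²)/d_s² = (1−k²)/(1−k⁴)^(2/3) = 0.5904.
Mass saving = 1 − 0.5904 = 41.0 %.

41.0 %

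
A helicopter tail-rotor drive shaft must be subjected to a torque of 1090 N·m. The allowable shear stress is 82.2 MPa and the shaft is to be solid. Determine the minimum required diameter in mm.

For a solid shaft τ_max = 16T/(πd³), so d = (16T/(π τ_allow))^(1/3) = (16·1090/(π·8.22×10^7))^(1/3) = 0.04072 m.

40.7 mm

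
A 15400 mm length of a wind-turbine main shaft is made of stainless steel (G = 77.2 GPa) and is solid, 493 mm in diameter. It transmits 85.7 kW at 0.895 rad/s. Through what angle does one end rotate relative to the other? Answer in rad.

0.00329 rad

ω = 0.895 rad/s, so T = P/ω = 85.7×10³ / 0.8950 = 95750 N·m.
J = πd⁴/32 = π(0.493)⁴/32 = 5.799×10^-3 m⁴.
θ = T·L/(G·J) = 95750 × 15.4 / (77.2×10⁹ × 5.799×10^-3) = 3.294×10^-3 rad.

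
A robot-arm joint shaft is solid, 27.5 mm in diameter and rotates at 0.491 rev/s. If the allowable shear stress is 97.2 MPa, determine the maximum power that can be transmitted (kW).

J = πd⁴/32 = π(0.0275)⁴/32 = 5.615×10^-8 m⁴.
T_max = τ_allow·J/r = 9.72×10^7 × 5.615×10^-8 / 0.0138 = 396.9 N·m.
ω = 2π·0.491 = 3.085 rad/s, so P_max = T_max·ω = 1224 W.

1.22 kW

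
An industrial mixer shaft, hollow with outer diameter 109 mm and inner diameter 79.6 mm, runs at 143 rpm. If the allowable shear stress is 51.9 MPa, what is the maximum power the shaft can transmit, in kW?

141 kW

J = π(d_o⁴ − d_i⁴)/32 = π(0.109⁴ − 0.0796⁴)/32 = 9.917×10^-6 m⁴.
T_max = τ_allow·J/r = 5.19×10^7 × 9.917×10^-6 / 0.0545 = 9444 N·m.
ω = 2π·143/60 = 14.97 rad/s, so P_max = T_max·ω = 1.414×10^5 W.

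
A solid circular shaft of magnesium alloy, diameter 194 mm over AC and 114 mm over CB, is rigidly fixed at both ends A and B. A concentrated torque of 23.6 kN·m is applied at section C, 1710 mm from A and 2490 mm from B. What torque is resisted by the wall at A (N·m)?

Compatibility: T_A·a/J_AC = T_B·b/J_CB with T_A + T_B = T₀.
J_AC = 1.39×10^-4 m⁴, J_CB = 1.66×10^-5 m⁴, so T_A = T₀·(J_AC/a)/((J_AC/a)+(J_CB/b)) = 21810 N·m, T_B = 1786 N·m.

21800 N·m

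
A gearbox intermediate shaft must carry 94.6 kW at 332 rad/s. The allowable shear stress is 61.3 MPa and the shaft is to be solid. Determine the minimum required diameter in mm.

ω = 332 rad/s, so T = P/ω = 94.6×10³ / 332.0 = 284.9 N·m.
For a solid shaft τ_max = 16T/(πd³), so d = (16T/(π τ_allow))^(1/3) = (16·284.9/(π·6.13×10^7))^(1/3) = 0.02871 m.

28.7 mm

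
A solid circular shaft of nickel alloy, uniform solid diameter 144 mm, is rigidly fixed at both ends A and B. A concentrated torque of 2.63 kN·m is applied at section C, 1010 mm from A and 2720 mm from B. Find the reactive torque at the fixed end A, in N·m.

1920 N·m

With uniform GJ and both ends fixed, compatibility θ_AC = θ_CB gives T_A·a = T_B·b, together with T_A + T_B = T₀.
T_A = T₀·b/(a+b) = 2630·2720/3730 = 1918 N·m; T_B = 712.1 N·m.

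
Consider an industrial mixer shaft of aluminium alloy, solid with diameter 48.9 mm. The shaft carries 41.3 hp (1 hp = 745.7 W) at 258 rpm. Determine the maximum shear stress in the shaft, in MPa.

ω = 2π·258/60 = 27.02 rad/s, so T = P/ω = 41.3×745.7 / 27.02 = 1140 N·m.
J = πd⁴/32 = π(0.0489)⁴/32 = 5.614×10^-7 m⁴.
τ_max = T·r/J = 1140 × 0.0244 / 5.614×10^-7 = 4.965×10^7 Pa.

49.6 MPa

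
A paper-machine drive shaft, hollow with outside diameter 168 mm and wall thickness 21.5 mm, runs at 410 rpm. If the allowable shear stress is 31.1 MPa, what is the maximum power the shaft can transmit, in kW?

862 kW

J = π(d_o⁴ − d_i⁴)/32 = π(0.168⁴ − 0.125⁴)/32 = 5.424×10^-5 m⁴.
T_max = τ_allow·J/r = 3.11×10^7 × 5.424×10^-5 / 0.0840 = 20080 N·m.
ω = 2π·410/60 = 42.94 rad/s, so P_max = T_max·ω = 8.622×10^5 W.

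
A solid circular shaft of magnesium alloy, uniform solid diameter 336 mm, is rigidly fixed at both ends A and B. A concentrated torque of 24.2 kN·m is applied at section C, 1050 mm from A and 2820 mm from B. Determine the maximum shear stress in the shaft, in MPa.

2.37 MPa

With uniform GJ and both ends fixed, compatibility θ_AC = θ_CB gives T_A·a = T_B·b, together with T_A + T_B = T₀.
T_A = T₀·b/(a+b) = 24200·2820/3870 = 17630 N·m; T_B = 6566 N·m.
τ in each portion: τ_AC = 2.37×10^6 Pa, τ_CB = 8.82×10^5 Pa; maximum is in AC.
τ_max = T_AC·r/J = 17630·0.168/1.25×10^-3 = 2.368×10^6 Pa.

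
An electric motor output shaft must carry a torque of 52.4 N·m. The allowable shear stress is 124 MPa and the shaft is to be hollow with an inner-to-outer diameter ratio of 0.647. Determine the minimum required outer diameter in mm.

For a hollow shaft with d_i/d_o = 0.647: τ_max = 16T/(π d_o³ (1−k⁴)), so d_o = [16T/(π τ_allow (1−k⁴))]^(1/3) = [16·52.40/(π·1.24×10^8·0.8248)]^(1/3) = 0.01377 m.

13.8 mm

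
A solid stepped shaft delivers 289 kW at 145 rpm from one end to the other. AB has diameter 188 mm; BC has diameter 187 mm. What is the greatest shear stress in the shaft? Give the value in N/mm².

14.8 N/mm²

ω = 2π·145/60 = 15.18 rad/s, so T = P/ω = 289×10³ / 15.18 = 19030 N·m.
Under the same torque, τ_max = 16T/(πd³) is largest where d is smallest — segment BC (d = 187 mm).
τ_max = 16·19030/(π·(0.187)³) = 1.482×10^7 Pa.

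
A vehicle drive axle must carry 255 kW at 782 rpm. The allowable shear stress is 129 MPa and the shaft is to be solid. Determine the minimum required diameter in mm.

49.7 mm

ω = 2π·782/60 = 81.89 rad/s, so T = P/ω = 255×10³ / 81.89 = 3114 N·m.
For a solid shaft τ_max = 16T/(πd³), so d = (16T/(π τ_allow))^(1/3) = (16·3114/(π·1.29×10^8))^(1/3) = 0.04972 m.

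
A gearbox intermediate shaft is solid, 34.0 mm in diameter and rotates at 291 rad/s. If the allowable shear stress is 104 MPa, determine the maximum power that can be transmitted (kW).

J = πd⁴/32 = π(0.0340)⁴/32 = 1.312×10^-7 m⁴.
T_max = τ_allow·J/r = 1.04×10^8 × 1.312×10^-7 / 0.0170 = 802.6 N·m.
ω = 291 rad/s, so P_max = T_max·ω = 2.336×10^5 W.

234 kW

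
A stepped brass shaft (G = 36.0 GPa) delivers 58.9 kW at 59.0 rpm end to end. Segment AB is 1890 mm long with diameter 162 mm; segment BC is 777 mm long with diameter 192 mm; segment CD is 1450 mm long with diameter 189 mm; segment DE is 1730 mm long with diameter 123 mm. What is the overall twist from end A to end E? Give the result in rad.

0.0324 rad

ω = 2π·59.0/60 = 6.178 rad/s, so T = P/ω = 58.9×10³ / 6.178 = 9533 N·m.
J_AB = π(0.162)⁴/32 = 6.76×10^-5 m⁴; J_BC = π(0.192)⁴/32 = 1.33×10^-4 m⁴; J_CD = π(0.189)⁴/32 = 1.25×10^-4 m⁴; J_DE = π(0.123)⁴/32 = 2.25×10^-5 m⁴.
θ = (T/G)·Σ L_i/J_i = (9533/36.0×10⁹)·(1.89/6.76×10^-5 + 0.777/1.33×10^-4 + 1.45/1.25×10^-4 + 1.73/2.25×10^-5) = 0.03240 rad.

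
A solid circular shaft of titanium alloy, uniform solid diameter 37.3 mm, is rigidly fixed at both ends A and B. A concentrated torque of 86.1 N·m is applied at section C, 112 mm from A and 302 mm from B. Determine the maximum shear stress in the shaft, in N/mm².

6.16 N/mm²

With uniform GJ and both ends fixed, compatibility θ_AC = θ_CB gives T_A·a = T_B·b, together with T_A + T_B = T₀.
T_A = T₀·b/(a+b) = 86.10·302/414.0 = 62.81 N·m; T_B = 23.29 N·m.
τ in each portion: τ_AC = 6.16×10^6 Pa, τ_CB = 2.29×10^6 Pa; maximum is in AC.
τ_max = T_AC·r/J = 62.81·0.0186/1.90×10^-7 = 6.164×10^6 Pa.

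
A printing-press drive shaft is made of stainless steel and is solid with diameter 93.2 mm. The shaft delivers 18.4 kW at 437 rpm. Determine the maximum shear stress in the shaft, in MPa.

ω = 2π·437/60 = 45.76 rad/s, so T = P/ω = 18.4×10³ / 45.76 = 402.1 N·m.
J = πd⁴/32 = π(0.0932)⁴/32 = 7.407×10^-6 m⁴.
τ_max = T·r/J = 402.1 × 0.0466 / 7.407×10^-6 = 2.529×10^6 Pa.

2.53 MPa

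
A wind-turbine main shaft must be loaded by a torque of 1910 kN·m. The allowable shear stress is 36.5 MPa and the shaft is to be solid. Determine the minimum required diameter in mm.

For a solid shaft τ_max = 16T/(πd³), so d = (16T/(π τ_allow))^(1/3) = (16·1.910e6/(π·3.65×10^7))^(1/3) = 0.6435 m.

644 mm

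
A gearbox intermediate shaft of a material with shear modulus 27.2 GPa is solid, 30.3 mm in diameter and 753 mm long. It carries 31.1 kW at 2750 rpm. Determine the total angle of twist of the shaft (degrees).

2.07°

ω = 2π·2750/60 = 288.0 rad/s, so T = P/ω = 31.1×10³ / 288.0 = 108.0 N·m.
J = πd⁴/32 = π(0.0303)⁴/32 = 8.275×10^-8 m⁴.
θ = T·L/(G·J) = 108.0 × 0.753 / (27.2×10⁹ × 8.275×10^-8) = 0.03613 rad.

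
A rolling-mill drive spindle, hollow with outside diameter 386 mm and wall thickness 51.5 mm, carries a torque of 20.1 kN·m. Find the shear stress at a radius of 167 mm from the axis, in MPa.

2.17 MPa

J = π(d_o⁴ − d_i⁴)/32 = π(0.386⁴ − 0.283⁴)/32 = 1.550×10^-3 m⁴.
Shear stress varies linearly with radius: τ = T·r/J = 20100 × 0.167 / 1.550×10^-3 = 2.166×10^6 Pa.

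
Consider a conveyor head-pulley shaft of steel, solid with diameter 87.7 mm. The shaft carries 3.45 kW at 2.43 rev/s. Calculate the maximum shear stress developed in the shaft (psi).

247 psi

ω = 2π·2.43 = 15.27 rad/s, so T = P/ω = 3.45×10³ / 15.27 = 226.0 N·m.
J = πd⁴/32 = π(0.0877)⁴/32 = 5.808×10^-6 m⁴.
τ_max = T·r/J = 226.0 × 0.0439 / 5.808×10^-6 = 1.706×10^6 Pa.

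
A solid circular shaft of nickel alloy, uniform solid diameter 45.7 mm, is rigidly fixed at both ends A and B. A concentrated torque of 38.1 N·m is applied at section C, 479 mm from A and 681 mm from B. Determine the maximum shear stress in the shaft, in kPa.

With uniform GJ and both ends fixed, compatibility θ_AC = θ_CB gives T_A·a = T_B·b, together with T_A + T_B = T₀.
T_A = T₀·b/(a+b) = 38.10·681/1160 = 22.37 N·m; T_B = 15.73 N·m.
τ in each portion: τ_AC = 1.19×10^6 Pa, τ_CB = 8.40×10^5 Pa; maximum is in AC.
τ_max = T_AC·r/J = 22.37·0.0229/4.28×10^-7 = 1.194×10^6 Pa.

1190 kPa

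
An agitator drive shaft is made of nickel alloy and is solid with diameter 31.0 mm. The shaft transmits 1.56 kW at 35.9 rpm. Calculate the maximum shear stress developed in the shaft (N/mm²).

70.9 N/mm²

ω = 2π·35.9/60 = 3.759 rad/s, so T = P/ω = 1.56×10³ / 3.759 = 415.0 N·m.
J = πd⁴/32 = π(0.0310)⁴/32 = 9.067×10^-8 m⁴.
τ_max = T·r/J = 415.0 × 0.0155 / 9.067×10^-8 = 7.094×10^7 Pa.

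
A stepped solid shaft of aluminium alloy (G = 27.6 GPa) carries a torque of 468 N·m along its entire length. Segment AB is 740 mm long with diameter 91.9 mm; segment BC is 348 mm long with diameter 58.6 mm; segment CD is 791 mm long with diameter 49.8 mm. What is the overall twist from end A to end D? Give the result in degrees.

1.67°

J_AB = π(0.0919)⁴/32 = 7.00×10^-6 m⁴; J_BC = π(0.0586)⁴/32 = 1.16×10^-6 m⁴; J_CD = π(0.0498)⁴/32 = 6.04×10^-7 m⁴.
θ = (T/G)·Σ L_i/J_i = (468.0/27.6×10⁹)·(0.740/7.00×10^-6 + 0.348/1.16×10^-6 + 0.791/6.04×10^-7) = 0.02910 rad.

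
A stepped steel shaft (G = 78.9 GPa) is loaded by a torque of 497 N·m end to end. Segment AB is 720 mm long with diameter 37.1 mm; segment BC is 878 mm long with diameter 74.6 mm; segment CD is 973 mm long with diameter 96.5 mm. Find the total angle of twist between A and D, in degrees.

J_AB = π(0.0371)⁴/32 = 1.86×10^-7 m⁴; J_BC = π(0.0746)⁴/32 = 3.04×10^-6 m⁴; J_CD = π(0.0965)⁴/32 = 8.51×10^-6 m⁴.
θ = (T/G)·Σ L_i/J_i = (497.0/78.9×10⁹)·(0.720/1.86×10^-7 + 0.878/3.04×10^-6 + 0.973/8.51×10^-6) = 0.02692 rad.

1.54°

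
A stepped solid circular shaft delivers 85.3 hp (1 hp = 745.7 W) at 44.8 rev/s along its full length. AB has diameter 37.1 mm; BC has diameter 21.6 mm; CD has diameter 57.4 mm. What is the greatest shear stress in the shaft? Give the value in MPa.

114 MPa

ω = 2π·44.8 = 281.5 rad/s, so T = P/ω = 85.3×745.7 / 281.5 = 226.0 N·m.
Under the same torque, τ_max = 16T/(πd³) is largest where d is smallest — segment BC (d = 21.6 mm).
τ_max = 16·226.0/(π·(0.0216)³) = 1.142×10^8 Pa.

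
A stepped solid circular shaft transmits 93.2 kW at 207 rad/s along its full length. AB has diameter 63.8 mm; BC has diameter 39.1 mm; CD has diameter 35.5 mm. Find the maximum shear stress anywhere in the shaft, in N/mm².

51.3 N/mm²

ω = 207 rad/s, so T = P/ω = 93.2×10³ / 207.0 = 450.2 N·m.
Under the same torque, τ_max = 16T/(πd³) is largest where d is smallest — segment CD (d = 35.5 mm).
τ_max = 16·450.2/(π·(0.0355)³) = 5.125×10^7 Pa.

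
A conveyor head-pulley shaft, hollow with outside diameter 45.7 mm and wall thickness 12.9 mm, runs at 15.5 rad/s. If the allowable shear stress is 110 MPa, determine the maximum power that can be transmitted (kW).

J = π(d_o⁴ − d_i⁴)/32 = π(0.0457⁴ − 0.0199⁴)/32 = 4.128×10^-7 m⁴.
T_max = τ_allow·J/r = 1.10×10^8 × 4.128×10^-7 / 0.0229 = 1987 N·m.
ω = 15.5 rad/s, so P_max = T_max·ω = 3.080×10^4 W.

30.8 kW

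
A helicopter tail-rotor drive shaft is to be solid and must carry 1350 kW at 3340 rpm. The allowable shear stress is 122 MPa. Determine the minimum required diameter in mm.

54.4 mm

ω = 2π·3340/60 = 349.8 rad/s, so T = P/ω = 1350×10³ / 349.8 = 3860 N·m.
For a solid shaft τ_max = 16T/(πd³), so d = (16T/(π τ_allow))^(1/3) = (16·3860/(π·1.22×10^8))^(1/3) = 0.05442 m.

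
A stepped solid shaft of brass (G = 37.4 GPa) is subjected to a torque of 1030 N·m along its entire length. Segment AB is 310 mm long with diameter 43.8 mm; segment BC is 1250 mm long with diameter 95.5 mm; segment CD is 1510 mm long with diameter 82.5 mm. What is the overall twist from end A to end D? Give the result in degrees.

2.12°

J_AB = π(0.0438)⁴/32 = 3.61×10^-7 m⁴; J_BC = π(0.0955)⁴/32 = 8.17×10^-6 m⁴; J_CD = π(0.0825)⁴/32 = 4.55×10^-6 m⁴.
θ = (T/G)·Σ L_i/J_i = (1030/37.4×10⁹)·(0.310/3.61×10^-7 + 1.25/8.17×10^-6 + 1.51/4.55×10^-6) = 0.03699 rad.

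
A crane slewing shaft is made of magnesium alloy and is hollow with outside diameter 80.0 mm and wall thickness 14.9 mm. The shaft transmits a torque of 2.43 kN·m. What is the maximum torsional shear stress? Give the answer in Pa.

2.86e7 Pa

J = π(d_o⁴ − d_i⁴)/32 = π(0.0800⁴ − 0.0502⁴)/32 = 3.398×10^-6 m⁴.
τ_max = T·r/J = 2430 × 0.0400 / 3.398×10^-6 = 2.861×10^7 Pa.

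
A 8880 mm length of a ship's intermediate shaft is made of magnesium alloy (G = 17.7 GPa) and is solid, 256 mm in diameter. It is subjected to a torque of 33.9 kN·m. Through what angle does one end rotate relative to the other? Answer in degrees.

J = πd⁴/32 = π(0.256)⁴/32 = 4.217×10^-4 m⁴.
θ = T·L/(G·J) = 33900 × 8.88 / (17.7×10⁹ × 4.217×10^-4) = 0.04033 rad.

2.31°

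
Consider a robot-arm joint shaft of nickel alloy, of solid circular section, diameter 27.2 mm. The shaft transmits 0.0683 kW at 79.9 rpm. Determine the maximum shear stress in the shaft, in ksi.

0.300 ksi

ω = 2π·79.9/60 = 8.367 rad/s, so T = P/ω = 0.0683×10³ / 8.367 = 8.163 N·m.
J = πd⁴/32 = π(0.0272)⁴/32 = 5.374×10^-8 m⁴.
τ_max = T·r/J = 8.163 × 0.0136 / 5.374×10^-8 = 2.066×10^6 Pa.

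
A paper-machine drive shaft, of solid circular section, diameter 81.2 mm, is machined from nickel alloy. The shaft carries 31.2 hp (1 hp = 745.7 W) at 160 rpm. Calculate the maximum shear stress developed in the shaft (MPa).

ω = 2π·160/60 = 16.76 rad/s, so T = P/ω = 31.2×745.7 / 16.76 = 1389 N·m.
J = πd⁴/32 = π(0.0812)⁴/32 = 4.268×10^-6 m⁴.
τ_max = T·r/J = 1389 × 0.0406 / 4.268×10^-6 = 1.321×10^7 Pa.

13.2 MPa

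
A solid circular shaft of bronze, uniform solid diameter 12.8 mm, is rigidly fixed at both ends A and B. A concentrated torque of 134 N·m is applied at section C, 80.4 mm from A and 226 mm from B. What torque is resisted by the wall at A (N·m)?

98.8 N·m

With uniform GJ and both ends fixed, compatibility θ_AC = θ_CB gives T_A·a = T_B·b, together with T_A + T_B = T₀.
T_A = T₀·b/(a+b) = 134.0·226/306.4 = 98.84 N·m; T_B = 35.16 N·m.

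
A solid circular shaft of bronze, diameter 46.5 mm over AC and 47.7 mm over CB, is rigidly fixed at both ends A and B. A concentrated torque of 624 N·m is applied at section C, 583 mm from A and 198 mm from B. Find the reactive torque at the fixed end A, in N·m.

Compatibility: T_A·a/J_AC = T_B·b/J_CB with T_A + T_B = T₀.
J_AC = 4.59×10^-7 m⁴, J_CB = 5.08×10^-7 m⁴, so T_A = T₀·(J_AC/a)/((J_AC/a)+(J_CB/b)) = 146.5 N·m, T_B = 477.5 N·m.

146 N·m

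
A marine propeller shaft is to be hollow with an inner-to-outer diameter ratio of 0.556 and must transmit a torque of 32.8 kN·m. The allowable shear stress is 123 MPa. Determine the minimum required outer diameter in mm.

115 mm

For a hollow shaft with d_i/d_o = 0.556: τ_max = 16T/(π d_o³ (1−k⁴)), so d_o = [16T/(π τ_allow (1−k⁴))]^(1/3) = [16·32800/(π·1.23×10^8·0.9044)]^(1/3) = 0.1145 m.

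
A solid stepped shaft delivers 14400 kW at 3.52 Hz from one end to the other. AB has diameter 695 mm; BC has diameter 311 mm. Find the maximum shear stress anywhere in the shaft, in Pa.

ω = 2π·3.52 = 22.12 rad/s, so T = P/ω = 14400×10³ / 22.12 = 651100 N·m.
Under the same torque, τ_max = 16T/(πd³) is largest where d is smallest — segment BC (d = 311 mm).
τ_max = 16·651100/(π·(0.311)³) = 1.102×10^8 Pa.

1.10e8 Pa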